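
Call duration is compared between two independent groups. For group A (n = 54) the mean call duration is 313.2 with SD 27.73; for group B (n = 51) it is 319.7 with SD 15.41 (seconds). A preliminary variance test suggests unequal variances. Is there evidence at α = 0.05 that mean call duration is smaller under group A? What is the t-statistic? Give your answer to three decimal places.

-1.495

Let group 1 = group A, group 2 = group B. H0: μ_1 = μ_2; H1: μ_1 < μ_2 (Welch's two-sample t-test, left-tailed).
t = (x̄_1 − x̄_2)/√(s_1²/n_1 + s_2²/n_2) = (313.2 − 319.7)/√(27.73²/54 + 15.41²/51) = -1.495
Welch–Satterthwaite df ≈ 83.83
p-value = P(T ≤ -1.495) ≈ 0.0693
Since p ≈ 0.0693 > α = 0.05, fail to reject H0; the evidence is not statistically significant.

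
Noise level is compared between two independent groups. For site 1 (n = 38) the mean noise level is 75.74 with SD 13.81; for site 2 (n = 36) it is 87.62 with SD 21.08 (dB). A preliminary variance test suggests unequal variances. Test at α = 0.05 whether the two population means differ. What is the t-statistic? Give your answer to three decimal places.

-2.851

Let group 1 = site 1, group 2 = site 2. H0: μ_1 = μ_2; H1: μ_1 ≠ μ_2 (Welch's two-sample t-test, two-sided).
t = (x̄_1 − x̄_2)/√(s_1²/n_1 + s_2²/n_2) = (75.74 − 87.62)/√(13.81²/38 + 21.08²/36) = -2.851
Welch–Satterthwaite df ≈ 59.88
Two-sided p-value ≈ 0.0060
Since p ≈ 0.0060 < α = 0.05, reject H0; the data support H1.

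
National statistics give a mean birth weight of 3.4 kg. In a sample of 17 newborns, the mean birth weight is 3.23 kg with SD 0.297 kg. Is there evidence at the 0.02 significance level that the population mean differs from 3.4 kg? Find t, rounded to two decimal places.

H0: μ = 3.4; H1: μ ≠ 3.4 (one-sample t-test, two-sided).
t = (x̄ − μ₀)/(s/√n) = (3.23 − 3.4)/(0.297/√17) = -2.36
df = n − 1 = 16
Two-sided p-value ≈ 0.031
Since p ≈ 0.031 > α = 0.02, fail to reject H0; the evidence is not statistically significant.

-2.36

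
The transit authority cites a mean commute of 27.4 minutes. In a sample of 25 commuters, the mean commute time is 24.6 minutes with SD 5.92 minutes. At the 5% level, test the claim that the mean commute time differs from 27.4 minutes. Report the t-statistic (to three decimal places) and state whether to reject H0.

H0: μ = 27.4; H1: μ ≠ 27.4 (one-sample t-test, two-sided).
t = (x̄ − μ₀)/(s/√n) = (24.6 − 27.4)/(5.92/√25) = -2.365
df = n − 1 = 24
Two-sided p-value ≈ 0.026
Since p ≈ 0.026 < α = 0.05, reject H0; the data support H1.

t = -2.365; reject H0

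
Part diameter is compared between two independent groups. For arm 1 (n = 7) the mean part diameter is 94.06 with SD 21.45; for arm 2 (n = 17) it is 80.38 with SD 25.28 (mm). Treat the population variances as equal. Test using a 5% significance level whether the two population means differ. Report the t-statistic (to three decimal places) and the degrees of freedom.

Let group 1 = arm 1, group 2 = arm 2. H0: μ_1 = μ_2; H1: μ_1 ≠ μ_2 (two-sample pooled-variance t-test, two-sided).
s_p² = [(7−1)·21.45² + (17−1)·25.28²]/(7+17−2) = 590.267
t = (94.06 − 80.38)/√[590.267·(1/7 + 1/17)] = 1.254
df = n₁ + n₂ − 2 = 22
Two-sided p-value ≈ 0.223
Since p ≈ 0.223 > α = 0.05, fail to reject H0; the evidence is not statistically significant.

t = 1.254, df = 22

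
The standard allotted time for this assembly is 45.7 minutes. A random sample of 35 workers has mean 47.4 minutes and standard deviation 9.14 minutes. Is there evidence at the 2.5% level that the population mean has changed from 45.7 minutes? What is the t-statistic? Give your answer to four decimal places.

1.1004

H0: μ = 45.7; H1: μ ≠ 45.7 (one-sample t-test, two-sided).
t = (x̄ − μ₀)/(s/√n) = (47.4 − 45.7)/(9.14/√35) = 1.1004
df = n − 1 = 34
Two-sided p-value ≈ 0.279
Since p ≈ 0.279 > α = 0.025, fail to reject H0; the evidence is not statistically significant.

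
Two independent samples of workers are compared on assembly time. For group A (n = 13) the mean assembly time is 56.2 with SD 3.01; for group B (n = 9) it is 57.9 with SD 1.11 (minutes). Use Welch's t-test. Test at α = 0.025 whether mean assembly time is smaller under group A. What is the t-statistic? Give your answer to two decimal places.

Let group 1 = group A, group 2 = group B. H0: μ_1 = μ_2; H1: μ_1 < μ_2 (Welch's two-sample t-test, left-tailed).
t = (x̄_1 − x̄_2)/√(s_1²/n_1 + s_2²/n_2) = (56.2 − 57.9)/√(3.01²/13 + 1.11²/9) = -1.86
Welch–Satterthwaite df ≈ 16.24
p-value = P(T ≤ -1.86) ≈ 0.040
Since p ≈ 0.040 > α = 0.025, fail to reject H0; the evidence is not statistically significant.

-1.86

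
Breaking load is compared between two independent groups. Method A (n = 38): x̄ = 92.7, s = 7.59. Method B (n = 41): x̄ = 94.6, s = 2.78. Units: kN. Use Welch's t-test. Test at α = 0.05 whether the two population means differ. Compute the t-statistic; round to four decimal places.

Let group 1 = method A, group 2 = method B. H0: μ_1 = μ_2; H1: μ_1 ≠ μ_2 (Welch's two-sample t-test, two-sided).
t = (x̄_1 − x̄_2)/√(s_1²/n_1 + s_2²/n_2) = (92.7 − 94.6)/√(7.59²/38 + 2.78²/41) = -1.4553
Welch–Satterthwaite df ≈ 46.11
Two-sided p-value ≈ 0.1524
Since p ≈ 0.1524 > α = 0.05, fail to reject H0; the evidence is not statistically significant.

-1.4553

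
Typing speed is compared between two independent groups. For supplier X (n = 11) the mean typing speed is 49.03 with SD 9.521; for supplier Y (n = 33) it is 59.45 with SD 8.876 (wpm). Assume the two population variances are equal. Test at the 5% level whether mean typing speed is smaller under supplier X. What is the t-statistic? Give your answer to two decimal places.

Let group 1 = supplier X, group 2 = supplier Y. H0: μ_1 = μ_2; H1: μ_1 < μ_2 (two-sample pooled-variance t-test, left-tailed).
s_p² = [(11−1)·9.521² + (33−1)·8.876²]/(11+33−2) = 81.6086
t = (49.03 − 59.45)/√[81.6086·(1/11 + 1/33)] = -3.31
df = n₁ + n₂ − 2 = 42
p-value = P(T ≤ -3.31) ≈ 0.0010
Since p ≈ 0.0010 < α = 0.05, reject H0; the data support H1.

-3.31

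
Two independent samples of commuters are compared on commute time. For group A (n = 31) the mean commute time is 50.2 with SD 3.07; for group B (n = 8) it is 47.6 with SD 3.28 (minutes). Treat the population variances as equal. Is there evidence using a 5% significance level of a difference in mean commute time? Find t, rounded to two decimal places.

Let group 1 = group A, group 2 = group B. H0: μ_1 = μ_2; H1: μ_1 ≠ μ_2 (two-sample pooled-variance t-test, two-sided).
s_p² = [(31−1)·3.07² + (8−1)·3.28²]/(31+8−2) = 9.67718
t = (50.2 − 47.6)/√[9.67718·(1/31 + 1/8)] = 2.11
df = n₁ + n₂ − 2 = 37
Two-sided p-value ≈ 0.042
Since p ≈ 0.042 < α = 0.05, reject H0; the evidence is statistically significant.

2.11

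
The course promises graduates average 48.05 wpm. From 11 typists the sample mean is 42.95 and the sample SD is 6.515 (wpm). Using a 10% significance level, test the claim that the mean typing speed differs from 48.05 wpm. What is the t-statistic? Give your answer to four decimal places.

-2.5963

H0: μ = 48.05; H1: μ ≠ 48.05 (one-sample t-test, two-sided).
t = (x̄ − μ₀)/(s/√n) = (42.95 − 48.05)/(6.515/√11) = -2.5963
df = n − 1 = 10
Two-sided p-value ≈ 0.0267
Since p ≈ 0.0267 < α = 0.1, reject H0; the evidence is statistically significant.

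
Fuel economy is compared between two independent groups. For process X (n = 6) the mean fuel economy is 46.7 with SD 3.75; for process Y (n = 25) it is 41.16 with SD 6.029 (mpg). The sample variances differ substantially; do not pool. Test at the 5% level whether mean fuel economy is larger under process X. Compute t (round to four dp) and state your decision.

Let group 1 = process X, group 2 = process Y. H0: μ_1 = μ_2; H1: μ_1 > μ_2 (Welch's two-sample t-test, right-tailed).
t = (x̄_1 − x̄_2)/√(s_1²/n_1 + s_2²/n_2) = (46.7 − 41.16)/√(3.75²/6 + 6.029²/25) = 2.8428
Welch–Satterthwaite df ≈ 12.15
p-value = P(T ≥ 2.8428) ≈ 0.0073
Since p ≈ 0.0073 < α = 0.05, reject H0; the evidence is statistically significant.

t = 2.8428; reject H0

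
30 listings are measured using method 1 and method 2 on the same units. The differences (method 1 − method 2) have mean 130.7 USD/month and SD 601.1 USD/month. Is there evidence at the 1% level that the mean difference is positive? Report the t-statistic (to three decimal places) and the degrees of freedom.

t = 1.191, df = 29

H0: μ_d = 0; H1: μ_d > 0 (paired t-test on the differences, right-tailed).
t = d̄/(s_d/√n) = 130.7/(601.1/√30) = 1.191
df = n − 1 = 29
p-value = P(T ≥ 1.191) ≈ 0.1217
Since p ≈ 0.1217 > α = 0.01, fail to reject H0; the evidence is not statistically significant.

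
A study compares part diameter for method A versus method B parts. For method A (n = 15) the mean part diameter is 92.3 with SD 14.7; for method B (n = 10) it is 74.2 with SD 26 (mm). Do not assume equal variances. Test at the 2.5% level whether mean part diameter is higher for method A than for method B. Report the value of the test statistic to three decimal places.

Let group 1 = method A, group 2 = method B. H0: μ_1 = μ_2; H1: μ_1 > μ_2 (Welch's two-sample t-test, right-tailed).
t = (x̄_1 − x̄_2)/√(s_1²/n_1 + s_2²/n_2) = (92.3 − 74.2)/√(14.7²/15 + 26²/10) = 1.999
Welch–Satterthwaite df ≈ 12.87
p-value = P(T ≥ 1.999) ≈ 0.0336
Since p ≈ 0.0336 > α = 0.025, fail to reject H0; the data do not provide sufficient evidence against H0.

1.999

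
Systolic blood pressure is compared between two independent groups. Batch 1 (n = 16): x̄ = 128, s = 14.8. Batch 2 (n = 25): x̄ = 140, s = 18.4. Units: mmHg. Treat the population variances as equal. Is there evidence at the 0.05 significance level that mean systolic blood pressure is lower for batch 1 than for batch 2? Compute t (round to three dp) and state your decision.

t = -2.191; reject H0

Let group 1 = batch 1, group 2 = batch 2. H0: μ_1 = μ_2; H1: μ_1 < μ_2 (two-sample pooled-variance t-test, left-tailed).
s_p² = [(16−1)·14.8² + (25−1)·18.4²]/(16+25−2) = 292.591
t = (128 − 140)/√[292.591·(1/16 + 1/25)] = -2.191
df = n₁ + n₂ − 2 = 39
p-value = P(T ≤ -2.191) ≈ 0.017
Since p ≈ 0.017 < α = 0.05, reject H0; the evidence is statistically significant.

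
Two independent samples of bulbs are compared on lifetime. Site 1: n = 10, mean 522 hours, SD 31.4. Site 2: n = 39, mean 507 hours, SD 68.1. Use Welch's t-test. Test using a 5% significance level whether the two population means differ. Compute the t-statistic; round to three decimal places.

Let group 1 = site 1, group 2 = site 2. H0: μ_1 = μ_2; H1: μ_1 ≠ μ_2 (Welch's two-sample t-test, two-sided).
t = (x̄_1 − x̄_2)/√(s_1²/n_1 + s_2²/n_2) = (522 − 507)/√(31.4²/10 + 68.1²/39) = 1.017
Welch–Satterthwaite df ≈ 32.58
Two-sided p-value ≈ 0.3166
Since p ≈ 0.3166 > α = 0.05, fail to reject H0; the evidence is not statistically significant.

1.017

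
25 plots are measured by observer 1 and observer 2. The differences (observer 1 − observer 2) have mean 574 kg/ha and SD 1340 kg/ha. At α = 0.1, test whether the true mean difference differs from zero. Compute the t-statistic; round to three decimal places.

H0: μ_d = 0; H1: μ_d ≠ 0 (paired t-test on the differences, two-sided).
t = d̄/(s_d/√n) = 574/(1340/√25) = 2.142
df = n − 1 = 24
Two-sided p-value ≈ 0.043
Since p ≈ 0.043 < α = 0.1, reject H0; the evidence is statistically significant.

2.142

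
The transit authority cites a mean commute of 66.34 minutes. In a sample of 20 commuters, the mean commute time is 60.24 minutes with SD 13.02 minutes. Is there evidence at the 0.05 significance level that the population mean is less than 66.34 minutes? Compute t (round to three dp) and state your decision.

t = -2.095; reject H0

H0: μ = 66.34; H1: μ < 66.34 (one-sample t-test, left-tailed).
t = (x̄ − μ₀)/(s/√n) = (60.24 − 66.34)/(13.02/√20) = -2.095
df = n − 1 = 19
p-value = P(T ≤ -2.095) ≈ 0.025
Since p ≈ 0.025 < α = 0.05, reject H0; the data support H1.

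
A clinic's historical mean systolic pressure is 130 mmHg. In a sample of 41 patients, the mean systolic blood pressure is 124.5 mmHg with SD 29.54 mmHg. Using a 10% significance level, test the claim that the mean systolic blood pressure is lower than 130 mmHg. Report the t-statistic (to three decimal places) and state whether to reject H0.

H0: μ = 130; H1: μ < 130 (one-sample t-test, left-tailed).
t = (x̄ − μ₀)/(s/√n) = (124.5 − 130)/(29.54/√41) = -1.192
df = n − 1 = 40
p-value = P(T ≤ -1.192) ≈ 0.1201
Since p ≈ 0.1201 > α = 0.1, fail to reject H0; the data do not provide sufficient evidence against H0.

t = -1.192; fail to reject H0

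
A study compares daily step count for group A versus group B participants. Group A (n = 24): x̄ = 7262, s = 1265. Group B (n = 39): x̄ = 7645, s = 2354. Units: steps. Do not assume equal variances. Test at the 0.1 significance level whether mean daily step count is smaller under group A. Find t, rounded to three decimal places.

-0.838

Let group 1 = group A, group 2 = group B. H0: μ_1 = μ_2; H1: μ_1 < μ_2 (Welch's two-sample t-test, left-tailed).
t = (x̄_1 − x̄_2)/√(s_1²/n_1 + s_2²/n_2) = (7262 − 7645)/√(1265²/24 + 2354²/39) = -0.838
Welch–Satterthwaite df ≈ 60.15
p-value = P(T ≤ -0.838) ≈ 0.203
Since p ≈ 0.203 > α = 0.1, fail to reject H0; the data do not provide sufficient evidence against H0.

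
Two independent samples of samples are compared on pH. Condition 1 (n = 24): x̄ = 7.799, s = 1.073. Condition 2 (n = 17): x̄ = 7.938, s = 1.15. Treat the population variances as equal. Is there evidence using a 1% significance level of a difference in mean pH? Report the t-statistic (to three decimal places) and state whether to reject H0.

Let group 1 = condition 1, group 2 = condition 2. H0: μ_1 = μ_2; H1: μ_1 ≠ μ_2 (two-sample pooled-variance t-test, two-sided).
s_p² = [(24−1)·1.073² + (17−1)·1.15²]/(24+17−2) = 1.22155
t = (7.799 − 7.938)/√[1.22155·(1/24 + 1/17)] = -0.397
df = n₁ + n₂ − 2 = 39
Two-sided p-value ≈ 0.6937
Since p ≈ 0.6937 > α = 0.01, fail to reject H0; the evidence is not statistically significant.

t = -0.397; fail to reject H0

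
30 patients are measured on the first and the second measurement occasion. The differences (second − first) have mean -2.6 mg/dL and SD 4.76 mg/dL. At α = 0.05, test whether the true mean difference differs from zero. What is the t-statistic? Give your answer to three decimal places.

H0: μ_d = 0; H1: μ_d ≠ 0 (paired t-test on the differences, two-sided).
t = d̄/(s_d/√n) = -2.6/(4.76/√30) = -2.992
df = n − 1 = 29
Two-sided p-value ≈ 0.006
Since p ≈ 0.006 < α = 0.05, reject H0; the data support H1.

-2.992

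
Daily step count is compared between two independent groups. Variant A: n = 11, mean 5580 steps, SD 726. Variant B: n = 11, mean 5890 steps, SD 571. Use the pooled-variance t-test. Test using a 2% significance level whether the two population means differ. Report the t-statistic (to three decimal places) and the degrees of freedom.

Let group 1 = variant A, group 2 = variant B. H0: μ_1 = μ_2; H1: μ_1 ≠ μ_2 (two-sample pooled-variance t-test, two-sided).
s_p² = [(11−1)·726² + (11−1)·571²]/(11+11−2) = 426558
t = (5580 − 5890)/√[426558·(1/11 + 1/11)] = -1.113
df = n₁ + n₂ − 2 = 20
Two-sided p-value ≈ 0.279
Since p ≈ 0.279 > α = 0.02, fail to reject H0; the data do not provide sufficient evidence against H0.

t = -1.113, df = 20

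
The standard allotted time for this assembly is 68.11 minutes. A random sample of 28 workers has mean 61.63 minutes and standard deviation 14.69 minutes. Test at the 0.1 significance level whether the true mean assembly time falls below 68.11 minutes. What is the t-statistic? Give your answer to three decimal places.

-2.334

H0: μ = 68.11; H1: μ < 68.11 (one-sample t-test, left-tailed).
t = (x̄ − μ₀)/(s/√n) = (61.63 − 68.11)/(14.69/√28) = -2.334
df = n − 1 = 27
p-value = P(T ≤ -2.334) ≈ 0.014
Since p ≈ 0.014 < α = 0.1, reject H0; the evidence is statistically significant.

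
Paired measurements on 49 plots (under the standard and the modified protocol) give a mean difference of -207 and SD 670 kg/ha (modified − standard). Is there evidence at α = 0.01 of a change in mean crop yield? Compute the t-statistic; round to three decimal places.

-2.163

H0: μ_d = 0; H1: μ_d ≠ 0 (paired t-test on the differences, two-sided).
t = d̄/(s_d/√n) = -207/(670/√49) = -2.163
df = n − 1 = 48
Two-sided p-value ≈ 0.036
Since p ≈ 0.036 > α = 0.01, fail to reject H0; the evidence is not statistically significant.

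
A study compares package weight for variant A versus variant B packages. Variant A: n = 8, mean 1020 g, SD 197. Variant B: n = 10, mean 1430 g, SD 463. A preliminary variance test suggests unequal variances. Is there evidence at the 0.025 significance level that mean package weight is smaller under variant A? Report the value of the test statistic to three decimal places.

-2.529

Let group 1 = variant A, group 2 = variant B. H0: μ_1 = μ_2; H1: μ_1 < μ_2 (Welch's two-sample t-test, left-tailed).
t = (x̄_1 − x̄_2)/√(s_1²/n_1 + s_2²/n_2) = (1020 − 1430)/√(197²/8 + 463²/10) = -2.529
Welch–Satterthwaite df ≈ 12.70
p-value = P(T ≤ -2.529) ≈ 0.0128
Since p ≈ 0.0128 < α = 0.025, reject H0; the evidence is statistically significant.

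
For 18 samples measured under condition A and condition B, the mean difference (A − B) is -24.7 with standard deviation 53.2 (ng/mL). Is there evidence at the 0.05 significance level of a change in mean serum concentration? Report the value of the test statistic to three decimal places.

H0: μ_d = 0; H1: μ_d ≠ 0 (paired t-test on the differences, two-sided).
t = d̄/(s_d/√n) = -24.7/(53.2/√18) = -1.970
df = n − 1 = 17
Two-sided p-value ≈ 0.0654
Since p ≈ 0.0654 > α = 0.05, fail to reject H0; the evidence is not statistically significant.

-1.970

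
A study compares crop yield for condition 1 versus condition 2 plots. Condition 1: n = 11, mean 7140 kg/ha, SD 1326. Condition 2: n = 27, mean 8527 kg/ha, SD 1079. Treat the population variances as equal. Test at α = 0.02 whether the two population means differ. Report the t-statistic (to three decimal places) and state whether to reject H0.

t = -3.363; reject H0

Let group 1 = condition 1, group 2 = condition 2. H0: μ_1 = μ_2; H1: μ_1 ≠ μ_2 (two-sample pooled-variance t-test, two-sided).
s_p² = [(11−1)·1326² + (27−1)·1079²]/(11+27−2) = 1329250
t = (7140 − 8527)/√[1329250·(1/11 + 1/27)] = -3.363
df = n₁ + n₂ − 2 = 36
Two-sided p-value ≈ 0.002
Since p ≈ 0.002 < α = 0.02, reject H0; the evidence is statistically significant.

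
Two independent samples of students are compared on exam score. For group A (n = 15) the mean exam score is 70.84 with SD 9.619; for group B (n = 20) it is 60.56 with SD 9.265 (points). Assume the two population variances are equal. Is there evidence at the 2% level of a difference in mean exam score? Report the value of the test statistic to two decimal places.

3.20

Let group 1 = group A, group 2 = group B. H0: μ_1 = μ_2; H1: μ_1 ≠ μ_2 (two-sample pooled-variance t-test, two-sided).
s_p² = [(15−1)·9.619² + (20−1)·9.265²]/(15+20−2) = 88.6763
t = (70.84 − 60.56)/√[88.6763·(1/15 + 1/20)] = 3.20
df = n₁ + n₂ − 2 = 33
Two-sided p-value ≈ 0.0031
Since p ≈ 0.0031 < α = 0.02, reject H0; the evidence is statistically significant.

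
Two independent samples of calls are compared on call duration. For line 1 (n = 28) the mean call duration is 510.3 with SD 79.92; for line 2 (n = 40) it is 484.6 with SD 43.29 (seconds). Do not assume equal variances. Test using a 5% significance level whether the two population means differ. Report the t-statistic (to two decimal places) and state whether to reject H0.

t = 1.55; fail to reject H0

Let group 1 = line 1, group 2 = line 2. H0: μ_1 = μ_2; H1: μ_1 ≠ μ_2 (Welch's two-sample t-test, two-sided).
t = (x̄_1 − x̄_2)/√(s_1²/n_1 + s_2²/n_2) = (510.3 − 484.6)/√(79.92²/28 + 43.29²/40) = 1.55
Welch–Satterthwaite df ≈ 38.12
Two-sided p-value ≈ 0.1294
Since p ≈ 0.1294 > α = 0.05, fail to reject H0; the evidence is not statistically significant.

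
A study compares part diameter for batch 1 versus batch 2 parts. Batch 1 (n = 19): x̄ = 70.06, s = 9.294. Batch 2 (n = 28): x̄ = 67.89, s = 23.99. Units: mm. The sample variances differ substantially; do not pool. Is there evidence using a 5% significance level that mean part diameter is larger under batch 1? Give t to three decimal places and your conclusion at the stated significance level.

t = 0.433; fail to reject H0

Let group 1 = batch 1, group 2 = batch 2. H0: μ_1 = μ_2; H1: μ_1 > μ_2 (Welch's two-sample t-test, right-tailed).
t = (x̄_1 − x̄_2)/√(s_1²/n_1 + s_2²/n_2) = (70.06 − 67.89)/√(9.294²/19 + 23.99²/28) = 0.433
Welch–Satterthwaite df ≈ 37.51
p-value = P(T ≥ 0.433) ≈ 0.334
Since p ≈ 0.334 > α = 0.05, fail to reject H0; the evidence is not statistically significant.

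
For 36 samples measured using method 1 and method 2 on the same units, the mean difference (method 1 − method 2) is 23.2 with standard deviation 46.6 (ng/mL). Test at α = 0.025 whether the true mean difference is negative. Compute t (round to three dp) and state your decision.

t = 2.987; fail to reject H0

H0: μ_d = 0; H1: μ_d < 0 (paired t-test on the differences, left-tailed).
t = d̄/(s_d/√n) = 23.2/(46.6/√36) = 2.987
df = n − 1 = 35
p-value = P(T ≤ 2.987) ≈ 0.9974
Since p ≈ 0.9974 > α = 0.025, fail to reject H0; the data do not provide sufficient evidence against H0.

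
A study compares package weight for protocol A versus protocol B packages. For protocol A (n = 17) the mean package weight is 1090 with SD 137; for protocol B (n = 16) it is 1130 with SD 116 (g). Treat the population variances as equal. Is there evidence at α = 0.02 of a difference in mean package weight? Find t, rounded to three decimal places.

-0.902

Let group 1 = protocol A, group 2 = protocol B. H0: μ_1 = μ_2; H1: μ_1 ≠ μ_2 (two-sample pooled-variance t-test, two-sided).
s_p² = [(17−1)·137² + (16−1)·116²]/(17+16−2) = 16198.2
t = (1090 − 1130)/√[16198.2·(1/17 + 1/16)] = -0.902
df = n₁ + n₂ − 2 = 31
Two-sided p-value ≈ 0.3739
Since p ≈ 0.3739 > α = 0.02, fail to reject H0; the data do not provide sufficient evidence against H0.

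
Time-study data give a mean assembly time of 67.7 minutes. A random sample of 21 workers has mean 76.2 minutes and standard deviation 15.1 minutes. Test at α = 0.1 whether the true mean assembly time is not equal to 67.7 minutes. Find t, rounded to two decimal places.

2.58

H0: μ = 67.7; H1: μ ≠ 67.7 (one-sample t-test, two-sided).
t = (x̄ − μ₀)/(s/√n) = (76.2 − 67.7)/(15.1/√21) = 2.58
df = n − 1 = 20
Two-sided p-value ≈ 0.018
Since p ≈ 0.018 < α = 0.1, reject H0; the evidence is statistically significant.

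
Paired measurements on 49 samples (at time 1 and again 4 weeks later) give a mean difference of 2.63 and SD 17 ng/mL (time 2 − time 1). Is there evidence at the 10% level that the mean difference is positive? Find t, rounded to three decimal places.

1.083

H0: μ_d = 0; H1: μ_d > 0 (paired t-test on the differences, right-tailed).
t = d̄/(s_d/√n) = 2.63/(17/√49) = 1.083
df = n − 1 = 48
p-value = P(T ≥ 1.083) ≈ 0.1421
Since p ≈ 0.1421 > α = 0.1, fail to reject H0; the evidence is not statistically significant.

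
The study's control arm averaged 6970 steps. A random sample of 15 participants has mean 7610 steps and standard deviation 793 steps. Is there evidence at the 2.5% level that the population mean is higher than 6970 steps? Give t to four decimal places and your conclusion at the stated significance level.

H0: μ = 6970; H1: μ > 6970 (one-sample t-test, right-tailed).
t = (x̄ − μ₀)/(s/√n) = (7610 − 6970)/(793/√15) = 3.1257
df = n − 1 = 14
p-value = P(T ≥ 3.1257) ≈ 0.0037
Since p ≈ 0.0037 < α = 0.025, reject H0; the evidence is statistically significant.

t = 3.1257; reject H0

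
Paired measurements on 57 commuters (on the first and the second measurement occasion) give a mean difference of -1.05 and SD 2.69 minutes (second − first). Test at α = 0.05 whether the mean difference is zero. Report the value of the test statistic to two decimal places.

-2.95

H0: μ_d = 0; H1: μ_d ≠ 0 (paired t-test on the differences, two-sided).
t = d̄/(s_d/√n) = -1.05/(2.69/√57) = -2.95
df = n − 1 = 56
Two-sided p-value ≈ 0.0047
Since p ≈ 0.0047 < α = 0.05, reject H0; the data support H1.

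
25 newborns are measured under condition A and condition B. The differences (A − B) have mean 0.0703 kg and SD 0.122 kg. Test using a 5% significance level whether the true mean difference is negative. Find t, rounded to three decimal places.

2.881

H0: μ_d = 0; H1: μ_d < 0 (paired t-test on the differences, left-tailed).
t = d̄/(s_d/√n) = 0.0703/(0.122/√25) = 2.881
df = n − 1 = 24
p-value = P(T ≤ 2.881) ≈ 0.996
Since p ≈ 0.996 > α = 0.05, fail to reject H0; the evidence is not statistically significant.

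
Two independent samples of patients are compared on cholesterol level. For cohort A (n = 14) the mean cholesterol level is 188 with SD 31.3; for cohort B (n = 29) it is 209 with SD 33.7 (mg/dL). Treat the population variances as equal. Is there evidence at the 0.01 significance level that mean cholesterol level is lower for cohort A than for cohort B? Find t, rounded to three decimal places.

Let group 1 = cohort A, group 2 = cohort B. H0: μ_1 = μ_2; H1: μ_1 < μ_2 (two-sample pooled-variance t-test, left-tailed).
s_p² = [(14−1)·31.3² + (29−1)·33.7²]/(14+29−2) = 1086.23
t = (188 − 209)/√[1086.23·(1/14 + 1/29)] = -1.958
df = n₁ + n₂ − 2 = 41
p-value = P(T ≤ -1.958) ≈ 0.0285
Since p ≈ 0.0285 > α = 0.01, fail to reject H0; the evidence is not statistically significant.

-1.958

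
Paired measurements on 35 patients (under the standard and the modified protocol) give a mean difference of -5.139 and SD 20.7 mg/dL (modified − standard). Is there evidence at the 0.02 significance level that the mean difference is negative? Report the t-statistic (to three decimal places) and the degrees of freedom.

t = -1.469, df = 34

H0: μ_d = 0; H1: μ_d < 0 (paired t-test on the differences, left-tailed).
t = d̄/(s_d/√n) = -5.139/(20.7/√35) = -1.469
df = n − 1 = 34
p-value = P(T ≤ -1.469) ≈ 0.0755
Since p ≈ 0.0755 > α = 0.02, fail to reject H0; the data do not provide sufficient evidence against H0.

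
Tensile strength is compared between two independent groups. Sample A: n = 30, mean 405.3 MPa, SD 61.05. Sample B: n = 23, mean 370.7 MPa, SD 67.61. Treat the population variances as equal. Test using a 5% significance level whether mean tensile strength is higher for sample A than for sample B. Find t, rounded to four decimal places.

Let group 1 = sample A, group 2 = sample B. H0: μ_1 = μ_2; H1: μ_1 > μ_2 (two-sample pooled-variance t-test, right-tailed).
s_p² = [(30−1)·61.05² + (23−1)·67.61²]/(30+23−2) = 4091.19
t = (405.3 − 370.7)/√[4091.19·(1/30 + 1/23)] = 1.9518
df = n₁ + n₂ − 2 = 51
p-value = P(T ≥ 1.9518) ≈ 0.0282
Since p ≈ 0.0282 < α = 0.05, reject H0; the evidence is statistically significant.

1.9518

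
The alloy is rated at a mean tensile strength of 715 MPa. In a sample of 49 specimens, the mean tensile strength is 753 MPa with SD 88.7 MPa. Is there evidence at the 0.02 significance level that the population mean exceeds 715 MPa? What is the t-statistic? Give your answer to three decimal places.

H0: μ = 715; H1: μ > 715 (one-sample t-test, right-tailed).
t = (x̄ − μ₀)/(s/√n) = (753 − 715)/(88.7/√49) = 2.999
df = n − 1 = 48
p-value = P(T ≥ 2.999) ≈ 0.0021
Since p ≈ 0.0021 < α = 0.02, reject H0; the evidence is statistically significant.

2.999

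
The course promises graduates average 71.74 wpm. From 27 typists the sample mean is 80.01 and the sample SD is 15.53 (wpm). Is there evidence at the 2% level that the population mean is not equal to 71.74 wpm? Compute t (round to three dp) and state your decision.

t = 2.767; reject H0

H0: μ = 71.74; H1: μ ≠ 71.74 (one-sample t-test, two-sided).
t = (x̄ − μ₀)/(s/√n) = (80.01 − 71.74)/(15.53/√27) = 2.767
df = n − 1 = 26
Two-sided p-value ≈ 0.0103
Since p ≈ 0.0103 < α = 0.02, reject H0; the data support H1.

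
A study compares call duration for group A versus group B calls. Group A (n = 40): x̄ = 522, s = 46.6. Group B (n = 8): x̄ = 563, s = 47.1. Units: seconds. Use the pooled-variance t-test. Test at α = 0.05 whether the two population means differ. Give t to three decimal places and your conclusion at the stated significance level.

t = -2.268; reject H0

Let group 1 = group A, group 2 = group B. H0: μ_1 = μ_2; H1: μ_1 ≠ μ_2 (two-sample pooled-variance t-test, two-sided).
s_p² = [(40−1)·46.6² + (8−1)·47.1²]/(40+8−2) = 2178.69
t = (522 − 563)/√[2178.69·(1/40 + 1/8)] = -2.268
df = n₁ + n₂ − 2 = 46
Two-sided p-value ≈ 0.0281
Since p ≈ 0.0281 < α = 0.05, reject H0; the data support H1.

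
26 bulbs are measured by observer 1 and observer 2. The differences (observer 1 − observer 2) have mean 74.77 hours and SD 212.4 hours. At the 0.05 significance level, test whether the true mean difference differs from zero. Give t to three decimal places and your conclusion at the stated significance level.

H0: μ_d = 0; H1: μ_d ≠ 0 (paired t-test on the differences, two-sided).
t = d̄/(s_d/√n) = 74.77/(212.4/√26) = 1.795
df = n − 1 = 25
Two-sided p-value ≈ 0.0848
Since p ≈ 0.0848 > α = 0.05, fail to reject H0; the evidence is not statistically significant.

t = 1.795; fail to reject H0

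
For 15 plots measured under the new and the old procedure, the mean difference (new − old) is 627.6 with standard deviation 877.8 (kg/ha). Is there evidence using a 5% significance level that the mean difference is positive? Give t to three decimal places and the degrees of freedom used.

H0: μ_d = 0; H1: μ_d > 0 (paired t-test on the differences, right-tailed).
t = d̄/(s_d/√n) = 627.6/(877.8/√15) = 2.769
df = n − 1 = 14
p-value = P(T ≥ 2.769) ≈ 0.008
Since p ≈ 0.008 < α = 0.05, reject H0; the evidence is statistically significant.

t = 2.769, df = 14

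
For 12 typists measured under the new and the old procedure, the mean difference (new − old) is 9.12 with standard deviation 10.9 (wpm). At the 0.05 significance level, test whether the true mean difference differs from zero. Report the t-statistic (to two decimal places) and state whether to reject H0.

t = 2.90; reject H0

H0: μ_d = 0; H1: μ_d ≠ 0 (paired t-test on the differences, two-sided).
t = d̄/(s_d/√n) = 9.12/(10.9/√12) = 2.90
df = n − 1 = 11
Two-sided p-value ≈ 0.0145
Since p ≈ 0.0145 < α = 0.05, reject H0; the evidence is statistically significant.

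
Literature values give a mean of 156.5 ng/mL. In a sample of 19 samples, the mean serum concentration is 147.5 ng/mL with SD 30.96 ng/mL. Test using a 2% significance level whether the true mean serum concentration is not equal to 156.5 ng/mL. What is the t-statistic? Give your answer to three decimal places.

H0: μ = 156.5; H1: μ ≠ 156.5 (one-sample t-test, two-sided).
t = (x̄ − μ₀)/(s/√n) = (147.5 − 156.5)/(30.96/√19) = -1.267
df = n − 1 = 18
Two-sided p-value ≈ 0.221
Since p ≈ 0.221 > α = 0.02, fail to reject H0; the data do not provide sufficient evidence against H0.

-1.267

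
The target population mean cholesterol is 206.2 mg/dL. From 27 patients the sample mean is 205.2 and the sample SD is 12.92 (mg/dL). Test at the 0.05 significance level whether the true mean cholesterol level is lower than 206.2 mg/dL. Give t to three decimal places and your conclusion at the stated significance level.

t = -0.402; fail to reject H0

H0: μ = 206.2; H1: μ < 206.2 (one-sample t-test, left-tailed).
t = (x̄ − μ₀)/(s/√n) = (205.2 − 206.2)/(12.92/√27) = -0.402
df = n − 1 = 26
p-value = P(T ≤ -0.402) ≈ 0.345
Since p ≈ 0.345 > α = 0.05, fail to reject H0; the evidence is not statistically significant.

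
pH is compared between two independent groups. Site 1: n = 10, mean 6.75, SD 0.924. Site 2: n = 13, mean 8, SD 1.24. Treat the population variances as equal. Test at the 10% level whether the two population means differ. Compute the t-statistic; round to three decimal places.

-2.664

Let group 1 = site 1, group 2 = site 2. H0: μ_1 = μ_2; H1: μ_1 ≠ μ_2 (two-sample pooled-variance t-test, two-sided).
s_p² = [(10−1)·0.924² + (13−1)·1.24²]/(10+13−2) = 1.24453
t = (6.75 − 8)/√[1.24453·(1/10 + 1/13)] = -2.664
df = n₁ + n₂ − 2 = 21
Two-sided p-value ≈ 0.015
Since p ≈ 0.015 < α = 0.1, reject H0; the evidence is statistically significant.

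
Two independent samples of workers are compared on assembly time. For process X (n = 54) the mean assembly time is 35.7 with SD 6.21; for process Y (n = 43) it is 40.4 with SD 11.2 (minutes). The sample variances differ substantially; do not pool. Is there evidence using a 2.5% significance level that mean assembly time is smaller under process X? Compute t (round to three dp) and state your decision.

t = -2.466; reject H0

Let group 1 = process X, group 2 = process Y. H0: μ_1 = μ_2; H1: μ_1 < μ_2 (Welch's two-sample t-test, left-tailed).
t = (x̄_1 − x̄_2)/√(s_1²/n_1 + s_2²/n_2) = (35.7 − 40.4)/√(6.21²/54 + 11.2²/43) = -2.466
Welch–Satterthwaite df ≈ 62.13
p-value = P(T ≤ -2.466) ≈ 0.008
Since p ≈ 0.008 < α = 0.025, reject H0; the evidence is statistically significant.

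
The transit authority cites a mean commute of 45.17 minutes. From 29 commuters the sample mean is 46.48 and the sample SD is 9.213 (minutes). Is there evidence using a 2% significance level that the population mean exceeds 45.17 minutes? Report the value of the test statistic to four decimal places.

H0: μ = 45.17; H1: μ > 45.17 (one-sample t-test, right-tailed).
t = (x̄ − μ₀)/(s/√n) = (46.48 − 45.17)/(9.213/√29) = 0.7657
df = n − 1 = 28
p-value = P(T ≥ 0.7657) ≈ 0.2251
Since p ≈ 0.2251 > α = 0.02, fail to reject H0; the evidence is not statistically significant.

0.7657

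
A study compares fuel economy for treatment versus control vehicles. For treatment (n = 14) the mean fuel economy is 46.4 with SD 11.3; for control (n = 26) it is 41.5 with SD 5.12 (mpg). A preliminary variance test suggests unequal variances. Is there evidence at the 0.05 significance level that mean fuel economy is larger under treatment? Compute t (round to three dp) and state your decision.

Let group 1 = treatment, group 2 = control. H0: μ_1 = μ_2; H1: μ_1 > μ_2 (Welch's two-sample t-test, right-tailed).
t = (x̄_1 − x̄_2)/√(s_1²/n_1 + s_2²/n_2) = (46.4 − 41.5)/√(11.3²/14 + 5.12²/26) = 1.540
Welch–Satterthwaite df ≈ 15.93
p-value = P(T ≥ 1.540) ≈ 0.072
Since p ≈ 0.072 > α = 0.05, fail to reject H0; the data do not provide sufficient evidence against H0.

t = 1.540; fail to reject H0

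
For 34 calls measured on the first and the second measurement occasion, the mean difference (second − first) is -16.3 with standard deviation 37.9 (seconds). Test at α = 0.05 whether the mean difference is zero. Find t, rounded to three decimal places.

H0: μ_d = 0; H1: μ_d ≠ 0 (paired t-test on the differences, two-sided).
t = d̄/(s_d/√n) = -16.3/(37.9/√34) = -2.508
df = n − 1 = 33
Two-sided p-value ≈ 0.0172
Since p ≈ 0.0172 < α = 0.05, reject H0; the data support H1.

-2.508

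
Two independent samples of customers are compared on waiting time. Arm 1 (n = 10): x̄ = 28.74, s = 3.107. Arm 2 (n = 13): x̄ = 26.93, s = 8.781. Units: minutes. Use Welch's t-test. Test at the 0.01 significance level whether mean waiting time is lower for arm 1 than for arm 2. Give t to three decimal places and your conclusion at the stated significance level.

t = 0.689; fail to reject H0

Let group 1 = arm 1, group 2 = arm 2. H0: μ_1 = μ_2; H1: μ_1 < μ_2 (Welch's two-sample t-test, left-tailed).
t = (x̄_1 − x̄_2)/√(s_1²/n_1 + s_2²/n_2) = (28.74 − 26.93)/√(3.107²/10 + 8.781²/13) = 0.689
Welch–Satterthwaite df ≈ 15.67
p-value = P(T ≤ 0.689) ≈ 0.750
Since p ≈ 0.750 > α = 0.01, fail to reject H0; the data do not provide sufficient evidence against H0.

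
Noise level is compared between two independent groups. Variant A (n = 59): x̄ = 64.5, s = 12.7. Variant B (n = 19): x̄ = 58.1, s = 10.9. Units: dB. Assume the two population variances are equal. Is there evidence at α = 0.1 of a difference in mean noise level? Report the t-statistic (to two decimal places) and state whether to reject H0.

Let group 1 = variant A, group 2 = variant B. H0: μ_1 = μ_2; H1: μ_1 ≠ μ_2 (two-sample pooled-variance t-test, two-sided).
s_p² = [(59−1)·12.7² + (19−1)·10.9²]/(59+19−2) = 151.229
t = (64.5 − 58.1)/√[151.229·(1/59 + 1/19)] = 1.97
df = n₁ + n₂ − 2 = 76
Two-sided p-value ≈ 0.0521
Since p ≈ 0.0521 < α = 0.1, reject H0; the evidence is statistically significant.

t = 1.97; reject H0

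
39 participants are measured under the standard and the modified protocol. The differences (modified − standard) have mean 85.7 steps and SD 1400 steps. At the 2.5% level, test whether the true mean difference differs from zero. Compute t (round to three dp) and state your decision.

H0: μ_d = 0; H1: μ_d ≠ 0 (paired t-test on the differences, two-sided).
t = d̄/(s_d/√n) = 85.7/(1400/√39) = 0.382
df = n − 1 = 38
Two-sided p-value ≈ 0.704
Since p ≈ 0.704 > α = 0.025, fail to reject H0; the data do not provide sufficient evidence against H0.

t = 0.382; fail to reject H0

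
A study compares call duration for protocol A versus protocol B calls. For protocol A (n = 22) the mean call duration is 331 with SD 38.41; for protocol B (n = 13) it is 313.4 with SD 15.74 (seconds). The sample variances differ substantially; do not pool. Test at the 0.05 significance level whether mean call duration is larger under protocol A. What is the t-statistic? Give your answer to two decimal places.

Let group 1 = protocol A, group 2 = protocol B. H0: μ_1 = μ_2; H1: μ_1 > μ_2 (Welch's two-sample t-test, right-tailed).
t = (x̄_1 − x̄_2)/√(s_1²/n_1 + s_2²/n_2) = (331 − 313.4)/√(38.41²/22 + 15.74²/13) = 1.90
Welch–Satterthwaite df ≈ 30.34
p-value = P(T ≥ 1.90) ≈ 0.0337
Since p ≈ 0.0337 < α = 0.05, reject H0; the evidence is statistically significant.

1.90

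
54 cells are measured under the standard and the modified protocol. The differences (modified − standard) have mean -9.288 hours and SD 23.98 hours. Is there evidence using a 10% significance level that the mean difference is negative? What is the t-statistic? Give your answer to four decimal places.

-2.8462

H0: μ_d = 0; H1: μ_d < 0 (paired t-test on the differences, left-tailed).
t = d̄/(s_d/√n) = -9.288/(23.98/√54) = -2.8462
df = n − 1 = 53
p-value = P(T ≤ -2.8462) ≈ 0.003
Since p ≈ 0.003 < α = 0.1, reject H0; the data support H1.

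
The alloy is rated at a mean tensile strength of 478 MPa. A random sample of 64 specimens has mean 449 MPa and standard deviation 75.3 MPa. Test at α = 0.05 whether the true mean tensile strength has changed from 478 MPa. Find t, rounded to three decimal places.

H0: μ = 478; H1: μ ≠ 478 (one-sample t-test, two-sided).
t = (x̄ − μ₀)/(s/√n) = (449 − 478)/(75.3/√64) = -3.081
df = n − 1 = 63
Two-sided p-value ≈ 0.0031
Since p ≈ 0.0031 < α = 0.05, reject H0; the data support H1.

-3.081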